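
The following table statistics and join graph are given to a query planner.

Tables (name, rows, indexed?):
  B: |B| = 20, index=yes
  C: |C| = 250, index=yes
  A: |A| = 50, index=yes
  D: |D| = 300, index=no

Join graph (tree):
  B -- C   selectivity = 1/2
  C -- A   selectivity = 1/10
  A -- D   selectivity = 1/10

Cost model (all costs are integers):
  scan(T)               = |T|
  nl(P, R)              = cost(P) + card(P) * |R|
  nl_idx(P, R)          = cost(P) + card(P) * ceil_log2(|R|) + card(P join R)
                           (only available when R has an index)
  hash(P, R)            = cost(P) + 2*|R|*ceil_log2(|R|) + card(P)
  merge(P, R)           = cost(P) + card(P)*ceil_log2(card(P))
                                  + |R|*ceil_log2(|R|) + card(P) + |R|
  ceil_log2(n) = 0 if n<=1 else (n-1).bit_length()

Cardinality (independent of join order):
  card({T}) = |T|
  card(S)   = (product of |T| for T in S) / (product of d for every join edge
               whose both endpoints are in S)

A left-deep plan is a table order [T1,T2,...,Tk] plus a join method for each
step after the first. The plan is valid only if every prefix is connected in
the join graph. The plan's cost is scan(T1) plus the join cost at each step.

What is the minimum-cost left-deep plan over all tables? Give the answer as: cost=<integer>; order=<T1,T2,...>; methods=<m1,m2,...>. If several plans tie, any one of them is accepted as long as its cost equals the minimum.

Selinger DP (subsets sized 1..n):
  {B}: scan cost=20, card=20
  {C}: scan cost=250, card=250
  {A}: scan cost=50, card=50
  {D}: scan cost=300, card=300
  {BC}: card=2500; try (B,hash)→700, (C,merge)→2390, (B,merge)→2620, (C,nl_idx)→2680, (B,nl_idx)→4000, (C,hash)→4040 …(+2); best=700 via (B,hash)
  {AC}: card=1250; try (A,hash)→1100, (C,nl_idx)→1700, (C,merge)→2650, (A,merge)→2850, (A,nl_idx)→3000, (C,hash)→4100 …(+2); best=1100 via (A,hash)
  {AD}: card=1500; try (A,hash)→1200, (D,merge)→3400, (A,nl_idx)→3600, (A,merge)→3650, (D,hash)→5500, (D,nl)→15050 …(+1); best=1200 via (A,hash)
  {ABC}: card=12500; try (B,hash)→2550, (A,hash)→3800, (B,merge)→16220, (B,nl_idx)→19850, (B,nl)→26100, (A,nl_idx)→28200 …(+2); best=2550 via (B,hash)
  {ACD}: card=37500; try (C,hash)→6700, (D,hash)→7750, (D,merge)→19100, (C,merge)→21450, (C,nl_idx)→50700, (D,nl)→376100 …(+1); best=6700 via (C,hash)
  {ABCD}: card=375000; try (D,hash)→20450, (B,hash)→44400, (D,merge)→193050, (B,nl_idx)→569200, (B,merge)→644320, (B,nl)→756700 …(+1); best=20450 via (D,hash)

cost=20450; order=C,A,B,D; methods=hash,hash,hash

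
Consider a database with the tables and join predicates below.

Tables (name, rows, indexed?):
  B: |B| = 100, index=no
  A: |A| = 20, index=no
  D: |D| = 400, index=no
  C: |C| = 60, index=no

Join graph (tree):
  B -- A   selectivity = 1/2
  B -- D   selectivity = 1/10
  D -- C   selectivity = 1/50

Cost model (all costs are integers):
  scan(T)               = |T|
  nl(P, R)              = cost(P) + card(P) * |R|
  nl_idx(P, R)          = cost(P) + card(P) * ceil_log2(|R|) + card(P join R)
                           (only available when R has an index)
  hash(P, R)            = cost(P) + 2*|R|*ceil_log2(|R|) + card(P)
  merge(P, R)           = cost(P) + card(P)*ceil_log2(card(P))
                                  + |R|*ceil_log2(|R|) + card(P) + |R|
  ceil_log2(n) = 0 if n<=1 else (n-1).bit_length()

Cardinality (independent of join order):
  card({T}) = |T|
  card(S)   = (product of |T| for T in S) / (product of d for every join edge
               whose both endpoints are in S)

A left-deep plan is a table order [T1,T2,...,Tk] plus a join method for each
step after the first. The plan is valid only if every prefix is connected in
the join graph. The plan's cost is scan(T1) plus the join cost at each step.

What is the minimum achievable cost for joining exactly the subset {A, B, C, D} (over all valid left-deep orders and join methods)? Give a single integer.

Selinger DP over subsets of {A,B,C,D}:
  {B}: scan cost=100, card=100
  {A}: scan cost=20, card=20
  {D}: scan cost=400, card=400
  {C}: scan cost=60, card=60
  {AB}: card=1000; try (A,hash)→400, (B,merge)→940, (A,merge)→1020, (B,hash)→1440, (B,nl)→2020, (A,nl)→2100; best=400 via (A,hash)
  {BD}: card=4000; try (B,hash)→2200, (D,merge)→4900, (B,merge)→5200, (D,hash)→7400, (D,nl)→40100, (B,nl)→40400; best=2200 via (B,hash)
  {CD}: card=480; try (C,hash)→1520, (D,merge)→4480, (C,merge)→4820, (D,hash)→7320, (D,nl)→24060, (C,nl)→24400; best=1520 via (C,hash)
  {ABD}: card=40000; try (A,hash)→6400, (D,hash)→8600, (D,merge)→15400, (A,merge)→54320, (A,nl)→82200, (D,nl)→400400; best=6400 via (A,hash)
  {BCD}: card=4800; try (B,hash)→3400, (C,hash)→6920, (B,merge)→7120, (B,nl)→49520, (C,merge)→54620, (C,nl)→242200; best=3400 via (B,hash)
  {ABCD}: card=48000; try (A,hash)→8400, (C,hash)→47120, (A,merge)→70720, (A,nl)→99400, (C,merge)→686820, (C,nl)→2406400; best=8400 via (A,hash)

8400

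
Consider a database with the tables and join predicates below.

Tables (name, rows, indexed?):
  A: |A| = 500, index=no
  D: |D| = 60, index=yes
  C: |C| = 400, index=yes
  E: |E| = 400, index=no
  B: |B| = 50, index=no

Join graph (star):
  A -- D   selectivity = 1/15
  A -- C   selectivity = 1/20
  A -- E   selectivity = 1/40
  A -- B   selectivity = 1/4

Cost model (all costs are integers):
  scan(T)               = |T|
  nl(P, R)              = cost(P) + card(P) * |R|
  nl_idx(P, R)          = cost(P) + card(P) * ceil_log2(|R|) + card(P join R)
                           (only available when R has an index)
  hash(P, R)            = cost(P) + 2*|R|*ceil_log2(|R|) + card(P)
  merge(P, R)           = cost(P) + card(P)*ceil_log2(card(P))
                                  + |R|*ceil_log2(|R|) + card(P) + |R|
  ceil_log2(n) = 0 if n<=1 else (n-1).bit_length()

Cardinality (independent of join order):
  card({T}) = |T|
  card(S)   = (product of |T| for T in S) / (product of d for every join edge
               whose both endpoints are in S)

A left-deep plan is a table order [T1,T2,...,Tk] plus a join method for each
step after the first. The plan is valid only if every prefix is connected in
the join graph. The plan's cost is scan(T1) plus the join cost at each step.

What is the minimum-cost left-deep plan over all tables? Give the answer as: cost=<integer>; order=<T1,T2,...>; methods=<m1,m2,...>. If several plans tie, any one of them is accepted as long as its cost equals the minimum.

cost=288720; order=A,D,E,B,C; methods=hash,hash,hash,hash

Selinger DP (subsets sized 1..n):
  {A}: scan cost=500, card=500
  {D}: scan cost=60, card=60
  {C}: scan cost=400, card=400
  {E}: scan cost=400, card=400
  {B}: scan cost=50, card=50
  {AD}: card=2000; try (D,hash)→1720, (A,merge)→5480, (D,nl_idx)→5500, (D,merge)→5920, (A,hash)→9120, (A,nl)→30060 …(+1); best=1720 via (D,hash)
  {AC}: card=10000; try (C,hash)→8200, (A,merge)→9400, (C,merge)→9500, (A,hash)→9800, (C,nl_idx)→15000, (A,nl)→200400 …(+1); best=8200 via (C,hash)
  {AE}: card=5000; try (E,hash)→8200, (A,merge)→9400, (E,merge)→9500, (A,hash)→9800, (A,nl)→200400, (E,nl)→200500; best=8200 via (E,hash)
  {AB}: card=6250; try (B,hash)→1600, (A,merge)→5400, (B,merge)→5850, (A,hash)→9100, (A,nl)→25050, (B,nl)→25500; best=1600 via (B,hash)
  {ACD}: card=40000; try (C,hash)→10920, (D,hash)→18920, (C,merge)→29720, (C,nl_idx)→59720, (D,nl_idx)→108200, (D,merge)→158620 …(+2); best=10920 via (C,hash)
  {ADE}: card=20000; try (E,hash)→10920, (D,hash)→13920, (E,merge)→29720, (D,nl_idx)→58200, (D,merge)→78620, (D,nl)→308200 …(+1); best=10920 via (E,hash)
  {ABD}: card=25000; try (B,hash)→4320, (D,hash)→8570, (B,merge)→26070, (D,nl_idx)→64100, (D,merge)→89520, (B,nl)→101720 …(+1); best=4320 via (B,hash)
  {ACE}: card=100000; try (C,hash)→20400, (E,hash)→25400, (C,merge)→82200, (C,nl_idx)→153200, (E,merge)→162200, (C,nl)→2008200 …(+1); best=20400 via (C,hash)
  {ABC}: card=125000; try (C,hash)→15050, (B,hash)→18800, (C,merge)→93100, (B,merge)→158550, (C,nl_idx)→182850, (B,nl)→508200 …(+1); best=15050 via (C,hash)
  {ABE}: card=62500; try (B,hash)→13800, (E,hash)→15050, (B,merge)→78550, (E,merge)→93100, (B,nl)→258200, (E,nl)→2501600; best=13800 via (B,hash)
  {ACDE}: card=400000; try (C,hash)→38120, (E,hash)→58120, (D,hash)→121120, (C,merge)→334920, (C,nl_idx)→590920, (E,merge)→694920 …(+5); best=38120 via (C,hash)
  {ABCD}: card=500000; try (C,hash)→36520, (B,hash)→51520, (D,hash)→140770, (C,merge)→408320, (B,merge)→691270, (C,nl_idx)→729320 …(+5); best=36520 via (C,hash)
  {ABDE}: card=250000; try (B,hash)→31520, (E,hash)→36520, (D,hash)→77020, (B,merge)→331270, (E,merge)→408320, (D,nl_idx)→638800 …(+4); best=31520 via (B,hash)
  {ABCE}: card=1250000; try (C,hash)→83500, (B,hash)→121000, (E,hash)→147250, (C,merge)→1080300, (B,merge)→1820750, (C,nl_idx)→1826300 …(+4); best=83500 via (C,hash)
  {ABCDE}: card=5000000; try (C,hash)→288720, (B,hash)→438720, (E,hash)→543720, (D,hash)→1334220, (C,merge)→4785520, (C,nl_idx)→7281520 …(+8); best=288720 via (C,hash)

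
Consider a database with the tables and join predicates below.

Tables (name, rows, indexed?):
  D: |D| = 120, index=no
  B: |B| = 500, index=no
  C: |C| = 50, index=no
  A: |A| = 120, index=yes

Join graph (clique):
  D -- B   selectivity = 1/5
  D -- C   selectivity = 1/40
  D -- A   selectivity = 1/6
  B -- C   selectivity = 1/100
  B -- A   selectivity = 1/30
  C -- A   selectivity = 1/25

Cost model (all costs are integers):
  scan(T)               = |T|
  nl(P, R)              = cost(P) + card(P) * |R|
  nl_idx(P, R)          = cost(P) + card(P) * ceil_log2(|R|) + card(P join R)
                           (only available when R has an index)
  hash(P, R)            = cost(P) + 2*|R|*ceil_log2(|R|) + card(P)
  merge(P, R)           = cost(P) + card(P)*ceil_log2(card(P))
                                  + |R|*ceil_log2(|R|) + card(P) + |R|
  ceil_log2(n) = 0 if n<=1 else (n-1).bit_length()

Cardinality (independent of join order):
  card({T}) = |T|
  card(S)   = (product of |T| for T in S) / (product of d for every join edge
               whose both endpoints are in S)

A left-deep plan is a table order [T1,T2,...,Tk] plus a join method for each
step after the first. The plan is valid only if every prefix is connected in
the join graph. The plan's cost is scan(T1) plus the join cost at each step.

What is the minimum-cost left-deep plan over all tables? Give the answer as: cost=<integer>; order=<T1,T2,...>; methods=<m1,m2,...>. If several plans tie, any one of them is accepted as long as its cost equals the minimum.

cost=4584; order=B,C,D,A; methods=hash,hash,nl_idx

Selinger DP (subsets sized 1..n):
  {D}: scan cost=120, card=120
  {B}: scan cost=500, card=500
  {C}: scan cost=50, card=50
  {A}: scan cost=120, card=120
  {BD}: card=12000; try (D,hash)→2680, (B,merge)→6080, (D,merge)→6460, (B,hash)→9240, (B,nl)→60120, (D,nl)→60500; best=2680 via (D,hash)
  {CD}: card=150; try (C,hash)→840, (D,merge)→1360, (C,merge)→1430, (D,hash)→1780, (D,nl)→6050, (C,nl)→6120; best=840 via (C,hash)
  {AD}: card=2400; try (D,hash)→1920, (A,hash)→1920, (D,merge)→2040, (A,merge)→2040, (A,nl_idx)→3360, (D,nl)→14520 …(+1); best=1920 via (D,hash)
  {BC}: card=250; try (C,hash)→1600, (B,merge)→5400, (C,merge)→5850, (B,hash)→9100, (B,nl)→25050, (C,nl)→25500; best=1600 via (C,hash)
  {AB}: card=2000; try (A,hash)→2680, (A,nl_idx)→6000, (B,merge)→6080, (A,merge)→6460, (B,hash)→9240, (B,nl)→60120 …(+1); best=2680 via (A,hash)
  {AC}: card=240; try (A,nl_idx)→640, (C,hash)→840, (A,merge)→1360, (C,merge)→1430, (A,hash)→1780, (A,nl)→6050 …(+1); best=640 via (A,nl_idx)
  {BCD}: card=150; try (D,hash)→3530, (D,merge)→4810, (B,merge)→7190, (B,hash)→9990, (C,hash)→15280, (D,nl)→31600 …(+3); best=3530 via (D,hash)
  {ABD}: card=8000; try (D,hash)→6360, (B,hash)→13320, (A,hash)→16360, (D,merge)→27640, (B,merge)→38120, (A,nl_idx)→94680 …(+4); best=6360 via (D,hash)
  {ACD}: card=120; try (A,nl_idx)→2010, (D,hash)→2560, (A,hash)→2670, (A,merge)→3150, (D,merge)→3760, (C,hash)→4920 …(+4); best=2010 via (A,nl_idx)
  {ABC}: card=40; try (A,nl_idx)→3390, (A,hash)→3530, (A,merge)→4810, (C,hash)→5280, (B,merge)→7800, (B,hash)→9880 …(+4); best=3390 via (A,nl_idx)
  {ABCD}: card=4; try (A,nl_idx)→4584, (D,merge)→4630, (D,hash)→5110, (A,hash)→5360, (A,merge)→5840, (B,merge)→7970 …(+7); best=4584 via (A,nl_idx)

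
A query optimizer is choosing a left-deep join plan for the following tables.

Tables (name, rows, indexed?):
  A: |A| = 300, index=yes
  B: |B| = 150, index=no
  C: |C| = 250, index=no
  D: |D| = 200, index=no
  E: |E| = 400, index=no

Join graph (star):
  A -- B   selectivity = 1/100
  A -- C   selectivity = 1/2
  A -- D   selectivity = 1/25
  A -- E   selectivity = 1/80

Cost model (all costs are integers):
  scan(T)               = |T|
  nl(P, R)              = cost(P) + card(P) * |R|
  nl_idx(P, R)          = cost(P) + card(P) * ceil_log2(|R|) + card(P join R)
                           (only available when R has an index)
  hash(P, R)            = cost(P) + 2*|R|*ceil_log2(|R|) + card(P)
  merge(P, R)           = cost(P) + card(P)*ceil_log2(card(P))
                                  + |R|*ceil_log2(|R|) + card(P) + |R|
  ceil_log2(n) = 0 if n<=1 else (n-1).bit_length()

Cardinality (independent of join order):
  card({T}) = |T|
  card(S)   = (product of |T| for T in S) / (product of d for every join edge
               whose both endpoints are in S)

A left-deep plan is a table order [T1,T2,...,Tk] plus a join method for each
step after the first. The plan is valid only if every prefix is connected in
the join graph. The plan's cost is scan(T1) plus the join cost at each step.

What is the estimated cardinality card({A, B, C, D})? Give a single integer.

450000

Tables in S: A(300), B(150), C(250), D(200)
Edges inside S: A-B(d=100), A-C(d=2), A-D(d=25)
numerator = 300 * 150 * 250 * 200 = 2250000000
denominator = 100 * 2 * 25 = 5000
card(S) = 2250000000 / 5000 = 450000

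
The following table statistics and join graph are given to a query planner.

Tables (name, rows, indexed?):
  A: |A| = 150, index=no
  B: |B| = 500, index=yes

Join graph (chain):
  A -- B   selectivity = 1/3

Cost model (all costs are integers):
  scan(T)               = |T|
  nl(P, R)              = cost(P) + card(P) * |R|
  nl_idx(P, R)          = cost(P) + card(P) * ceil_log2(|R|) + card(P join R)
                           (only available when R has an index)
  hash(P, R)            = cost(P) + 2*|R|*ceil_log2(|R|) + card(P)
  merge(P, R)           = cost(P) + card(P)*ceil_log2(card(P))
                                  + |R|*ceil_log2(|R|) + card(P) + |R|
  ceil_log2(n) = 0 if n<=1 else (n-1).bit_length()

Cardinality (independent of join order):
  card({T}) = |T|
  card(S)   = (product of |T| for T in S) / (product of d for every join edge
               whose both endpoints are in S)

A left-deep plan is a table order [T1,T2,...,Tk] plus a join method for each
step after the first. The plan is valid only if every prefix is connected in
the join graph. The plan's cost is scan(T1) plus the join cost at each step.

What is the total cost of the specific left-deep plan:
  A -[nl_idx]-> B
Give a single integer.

step 1: scan A: cost=150, card=150
step 2: join B via nl_idx
    card(P join B) = 150*500/(3) = 25000
    cost = 150 + 150*9 + 25000 = 26500

26500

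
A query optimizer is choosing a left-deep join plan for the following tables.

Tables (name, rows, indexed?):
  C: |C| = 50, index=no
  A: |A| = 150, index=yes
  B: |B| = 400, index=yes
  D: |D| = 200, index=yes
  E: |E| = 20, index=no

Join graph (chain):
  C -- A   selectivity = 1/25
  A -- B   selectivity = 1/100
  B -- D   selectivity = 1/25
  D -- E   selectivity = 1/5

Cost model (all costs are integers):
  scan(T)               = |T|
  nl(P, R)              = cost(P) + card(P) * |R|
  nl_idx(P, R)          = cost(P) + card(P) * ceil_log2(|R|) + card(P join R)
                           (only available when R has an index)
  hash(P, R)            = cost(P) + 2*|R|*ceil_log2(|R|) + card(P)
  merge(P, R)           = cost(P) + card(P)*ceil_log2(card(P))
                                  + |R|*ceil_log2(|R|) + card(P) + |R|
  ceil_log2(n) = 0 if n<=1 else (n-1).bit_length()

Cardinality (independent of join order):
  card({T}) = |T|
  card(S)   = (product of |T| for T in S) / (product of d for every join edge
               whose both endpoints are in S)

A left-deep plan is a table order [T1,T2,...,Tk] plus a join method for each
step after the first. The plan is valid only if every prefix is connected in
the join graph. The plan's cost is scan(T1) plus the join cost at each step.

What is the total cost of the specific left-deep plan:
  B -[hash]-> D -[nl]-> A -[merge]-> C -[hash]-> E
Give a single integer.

step 1: scan B: cost=400, card=400
step 2: join D via hash
    card(P join D) = 400*200/(25) = 3200
    cost = 400 + 2*200*8 + 400 = 4000
step 3: join A via nl
    card(P join A) = 3200*150/(100) = 4800
    cost = 4000 + 3200*150 = 484000
step 4: join C via merge
    card(P join C) = 4800*50/(25) = 9600
    cost = 484000 + 4800*13 + 50*6 + 4800 + 50 = 551550
step 5: join E via hash
    card(P join E) = 9600*20/(5) = 38400
    cost = 551550 + 2*20*5 + 9600 = 561350

561350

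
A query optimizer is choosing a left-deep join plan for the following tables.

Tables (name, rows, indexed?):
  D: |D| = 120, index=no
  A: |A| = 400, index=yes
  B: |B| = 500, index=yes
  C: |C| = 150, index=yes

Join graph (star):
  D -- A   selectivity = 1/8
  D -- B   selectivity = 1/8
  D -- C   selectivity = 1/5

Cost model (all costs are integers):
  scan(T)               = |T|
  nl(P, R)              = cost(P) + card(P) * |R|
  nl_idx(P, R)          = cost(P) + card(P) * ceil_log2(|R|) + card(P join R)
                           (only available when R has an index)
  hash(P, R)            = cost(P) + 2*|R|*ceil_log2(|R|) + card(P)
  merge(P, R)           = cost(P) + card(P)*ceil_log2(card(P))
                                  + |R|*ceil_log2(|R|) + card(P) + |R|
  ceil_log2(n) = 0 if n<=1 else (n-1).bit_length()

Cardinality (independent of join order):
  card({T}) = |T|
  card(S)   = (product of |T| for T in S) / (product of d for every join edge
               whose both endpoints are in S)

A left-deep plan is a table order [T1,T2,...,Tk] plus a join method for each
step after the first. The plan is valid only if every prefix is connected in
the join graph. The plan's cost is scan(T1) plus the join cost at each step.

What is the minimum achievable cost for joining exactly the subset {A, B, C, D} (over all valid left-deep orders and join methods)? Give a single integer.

199880

Selinger DP over subsets of {A,B,C,D}:
  {D}: scan cost=120, card=120
  {A}: scan cost=400, card=400
  {B}: scan cost=500, card=500
  {C}: scan cost=150, card=150
  {AD}: card=6000; try (D,hash)→2480, (A,merge)→5080, (D,merge)→5360, (A,nl_idx)→7200, (A,hash)→7440, (A,nl)→48120 …(+1); best=2480 via (D,hash)
  {BD}: card=7500; try (D,hash)→2680, (B,merge)→6080, (D,merge)→6460, (B,nl_idx)→8700, (B,hash)→9240, (B,nl)→60120 …(+1); best=2680 via (D,hash)
  {CD}: card=3600; try (D,hash)→1980, (C,merge)→2430, (D,merge)→2460, (C,hash)→2640, (C,nl_idx)→4680, (C,nl)→18120 …(+1); best=1980 via (D,hash)
  {ABD}: card=375000; try (A,hash)→17380, (B,hash)→17480, (B,merge)→91480, (A,merge)→111680, (B,nl_idx)→431480, (A,nl_idx)→445180 …(+2); best=17380 via (A,hash)
  {ACD}: card=180000; try (C,hash)→10880, (A,hash)→12780, (A,merge)→52780, (C,merge)→87830, (A,nl_idx)→214380, (C,nl_idx)→230480 …(+2); best=10880 via (C,hash)
  {BCD}: card=225000; try (C,hash)→12580, (B,hash)→14580, (B,merge)→53780, (C,merge)→109030, (B,nl_idx)→259380, (C,nl_idx)→287680 …(+2); best=12580 via (C,hash)
  {ABCD}: card=11250000; try (B,hash)→199880, (A,hash)→244780, (C,hash)→394780, (B,merge)→3435880, (A,merge)→4291580, (C,merge)→7518730 …(+6); best=199880 via (B,hash)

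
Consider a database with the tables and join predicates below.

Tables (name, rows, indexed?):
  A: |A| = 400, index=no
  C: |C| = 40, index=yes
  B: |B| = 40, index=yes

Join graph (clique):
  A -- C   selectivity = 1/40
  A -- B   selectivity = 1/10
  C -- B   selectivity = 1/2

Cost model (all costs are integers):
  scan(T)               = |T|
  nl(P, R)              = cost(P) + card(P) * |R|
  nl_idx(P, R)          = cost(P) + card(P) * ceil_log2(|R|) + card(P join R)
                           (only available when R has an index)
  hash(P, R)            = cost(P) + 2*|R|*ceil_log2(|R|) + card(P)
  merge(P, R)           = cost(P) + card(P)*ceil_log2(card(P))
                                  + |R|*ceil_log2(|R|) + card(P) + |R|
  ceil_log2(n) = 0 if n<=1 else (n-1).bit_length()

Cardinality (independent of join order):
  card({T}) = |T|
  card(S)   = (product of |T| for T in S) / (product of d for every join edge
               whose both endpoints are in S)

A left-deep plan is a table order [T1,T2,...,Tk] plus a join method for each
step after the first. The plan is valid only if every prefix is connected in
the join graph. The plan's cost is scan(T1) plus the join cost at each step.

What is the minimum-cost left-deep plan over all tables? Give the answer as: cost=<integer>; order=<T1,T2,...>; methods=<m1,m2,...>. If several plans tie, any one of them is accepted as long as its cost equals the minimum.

cost=2160; order=A,C,B; methods=hash,hash

Selinger DP (subsets sized 1..n):
  {A}: scan cost=400, card=400
  {C}: scan cost=40, card=40
  {B}: scan cost=40, card=40
  {AC}: card=400; try (C,hash)→1280, (C,nl_idx)→3200, (A,merge)→4320, (C,merge)→4680, (A,hash)→7280, (A,nl)→16040 …(+1); best=1280 via (C,hash)
  {AB}: card=1600; try (B,hash)→1280, (A,merge)→4320, (B,nl_idx)→4400, (B,merge)→4680, (A,hash)→7280, (A,nl)→16040 …(+1); best=1280 via (B,hash)
  {BC}: card=800; try (C,hash)→560, (B,hash)→560, (C,merge)→600, (B,merge)→600, (C,nl_idx)→1080, (B,nl_idx)→1080 …(+2); best=560 via (C,hash)
  {ABC}: card=800; try (B,hash)→2160, (C,hash)→3360, (B,nl_idx)→4480, (B,merge)→5560, (A,hash)→8560, (C,nl_idx)→11680 …(+5); best=2160 via (B,hash)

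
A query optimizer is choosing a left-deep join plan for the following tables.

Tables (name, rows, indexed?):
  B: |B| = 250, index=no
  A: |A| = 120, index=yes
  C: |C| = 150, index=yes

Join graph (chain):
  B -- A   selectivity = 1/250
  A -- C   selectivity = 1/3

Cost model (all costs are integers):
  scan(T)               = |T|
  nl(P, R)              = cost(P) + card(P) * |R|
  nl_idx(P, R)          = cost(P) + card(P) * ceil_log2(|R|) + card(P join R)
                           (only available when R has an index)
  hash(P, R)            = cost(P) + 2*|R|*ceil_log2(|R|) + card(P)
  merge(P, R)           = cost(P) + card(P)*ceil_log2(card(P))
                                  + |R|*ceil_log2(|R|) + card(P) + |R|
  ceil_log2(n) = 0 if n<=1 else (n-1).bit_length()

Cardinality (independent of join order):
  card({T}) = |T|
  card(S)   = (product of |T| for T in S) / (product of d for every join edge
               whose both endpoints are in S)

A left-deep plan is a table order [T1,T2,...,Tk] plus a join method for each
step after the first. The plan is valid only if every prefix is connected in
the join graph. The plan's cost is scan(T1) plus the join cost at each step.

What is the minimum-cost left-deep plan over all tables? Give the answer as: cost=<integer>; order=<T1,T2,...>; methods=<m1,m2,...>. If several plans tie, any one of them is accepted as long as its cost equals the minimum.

cost=4430; order=B,A,C; methods=nl_idx,merge

Selinger DP (subsets sized 1..n):
  {B}: scan cost=250, card=250
  {A}: scan cost=120, card=120
  {C}: scan cost=150, card=150
  {AB}: card=120; try (A,nl_idx)→2120, (A,hash)→2180, (B,merge)→3330, (A,merge)→3460, (B,hash)→4240, (B,nl)→30120 …(+1); best=2120 via (A,nl_idx)
  {AC}: card=6000; try (A,hash)→1980, (C,merge)→2430, (A,merge)→2460, (C,hash)→2640, (C,nl_idx)→7080, (A,nl_idx)→7200 …(+2); best=1980 via (A,hash)
  {ABC}: card=6000; try (C,merge)→4430, (C,hash)→4640, (C,nl_idx)→9080, (B,hash)→11980, (C,nl)→20120, (B,merge)→88230 …(+1); best=4430 via (C,merge)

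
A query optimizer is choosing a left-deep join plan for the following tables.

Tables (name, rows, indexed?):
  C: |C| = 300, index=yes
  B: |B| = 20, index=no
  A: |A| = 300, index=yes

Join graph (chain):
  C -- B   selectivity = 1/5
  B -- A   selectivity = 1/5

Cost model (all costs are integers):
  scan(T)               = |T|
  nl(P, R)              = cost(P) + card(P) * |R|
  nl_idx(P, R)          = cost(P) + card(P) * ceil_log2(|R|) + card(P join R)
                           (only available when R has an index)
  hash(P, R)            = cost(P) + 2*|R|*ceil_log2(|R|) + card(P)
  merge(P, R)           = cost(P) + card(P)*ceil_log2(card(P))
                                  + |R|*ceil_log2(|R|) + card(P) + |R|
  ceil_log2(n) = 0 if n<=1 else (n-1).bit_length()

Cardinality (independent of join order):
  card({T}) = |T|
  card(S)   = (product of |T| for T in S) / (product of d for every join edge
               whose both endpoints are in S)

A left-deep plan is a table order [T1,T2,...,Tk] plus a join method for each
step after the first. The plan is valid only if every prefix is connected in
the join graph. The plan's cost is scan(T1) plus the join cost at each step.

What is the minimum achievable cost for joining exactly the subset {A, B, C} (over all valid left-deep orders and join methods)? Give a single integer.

Selinger DP over subsets of {A,B,C}:
  {C}: scan cost=300, card=300
  {B}: scan cost=20, card=20
  {A}: scan cost=300, card=300
  {BC}: card=1200; try (B,hash)→800, (C,nl_idx)→1400, (C,merge)→3140, (B,merge)→3420, (C,hash)→5440, (C,nl)→6020 …(+1); best=800 via (B,hash)
  {AB}: card=1200; try (B,hash)→800, (A,nl_idx)→1400, (A,merge)→3140, (B,merge)→3420, (A,hash)→5440, (A,nl)→6020 …(+1); best=800 via (B,hash)
  {ABC}: card=72000; try (C,hash)→7400, (A,hash)→7400, (C,merge)→18200, (A,merge)→18200, (C,nl_idx)→83600, (A,nl_idx)→83600 …(+2); best=7400 via (C,hash)

7400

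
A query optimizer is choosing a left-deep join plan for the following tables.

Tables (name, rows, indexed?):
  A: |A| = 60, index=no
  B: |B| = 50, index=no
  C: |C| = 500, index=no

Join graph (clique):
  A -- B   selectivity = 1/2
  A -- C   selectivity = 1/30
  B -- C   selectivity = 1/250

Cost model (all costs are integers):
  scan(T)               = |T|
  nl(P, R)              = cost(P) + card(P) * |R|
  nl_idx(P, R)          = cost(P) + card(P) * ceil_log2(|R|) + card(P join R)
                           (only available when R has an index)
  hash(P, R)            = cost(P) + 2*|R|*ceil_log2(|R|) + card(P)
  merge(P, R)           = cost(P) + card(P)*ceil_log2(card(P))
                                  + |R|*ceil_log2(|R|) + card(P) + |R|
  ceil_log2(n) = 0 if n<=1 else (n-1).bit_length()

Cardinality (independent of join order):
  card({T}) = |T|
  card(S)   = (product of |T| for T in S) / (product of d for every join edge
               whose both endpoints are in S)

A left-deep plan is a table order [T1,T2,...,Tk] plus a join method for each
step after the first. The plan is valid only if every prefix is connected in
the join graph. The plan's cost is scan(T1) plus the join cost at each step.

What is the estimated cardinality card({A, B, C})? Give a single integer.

Tables in S: A(60), B(50), C(500)
Edges inside S: A-B(d=2), A-C(d=30), B-C(d=250)
numerator = 60 * 50 * 500 = 1500000
denominator = 2 * 30 * 250 = 15000
card(S) = 1500000 / 15000 = 100

100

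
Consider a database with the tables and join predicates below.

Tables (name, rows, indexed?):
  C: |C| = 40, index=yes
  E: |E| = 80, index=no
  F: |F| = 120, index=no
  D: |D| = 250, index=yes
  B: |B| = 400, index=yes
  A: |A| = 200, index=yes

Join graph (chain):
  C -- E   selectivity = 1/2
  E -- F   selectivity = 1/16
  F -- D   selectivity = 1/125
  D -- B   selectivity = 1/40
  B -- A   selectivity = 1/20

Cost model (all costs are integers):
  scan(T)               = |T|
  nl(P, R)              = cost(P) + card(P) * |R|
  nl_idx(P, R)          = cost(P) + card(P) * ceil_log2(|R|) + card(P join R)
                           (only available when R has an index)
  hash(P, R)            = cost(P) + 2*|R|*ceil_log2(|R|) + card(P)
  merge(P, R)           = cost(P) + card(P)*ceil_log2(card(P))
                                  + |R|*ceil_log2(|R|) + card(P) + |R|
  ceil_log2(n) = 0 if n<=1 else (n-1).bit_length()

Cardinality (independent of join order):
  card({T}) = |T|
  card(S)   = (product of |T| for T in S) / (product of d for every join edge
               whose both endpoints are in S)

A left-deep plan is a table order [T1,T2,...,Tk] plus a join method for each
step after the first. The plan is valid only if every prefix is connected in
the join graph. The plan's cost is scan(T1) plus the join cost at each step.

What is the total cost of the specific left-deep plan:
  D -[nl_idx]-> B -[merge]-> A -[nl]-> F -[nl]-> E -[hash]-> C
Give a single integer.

5079780

step 1: scan D: cost=250, card=250
step 2: join B via nl_idx
    card(P join B) = 250*400/(40) = 2500
    cost = 250 + 250*9 + 2500 = 5000
step 3: join A via merge
    card(P join A) = 2500*200/(20) = 25000
    cost = 5000 + 2500*12 + 200*8 + 2500 + 200 = 39300
step 4: join F via nl
    card(P join F) = 25000*120/(125) = 24000
    cost = 39300 + 25000*120 = 3039300
step 5: join E via nl
    card(P join E) = 24000*80/(16) = 120000
    cost = 3039300 + 24000*80 = 4959300
step 6: join C via hash
    card(P join C) = 120000*40/(2) = 2400000
    cost = 4959300 + 2*40*6 + 120000 = 5079780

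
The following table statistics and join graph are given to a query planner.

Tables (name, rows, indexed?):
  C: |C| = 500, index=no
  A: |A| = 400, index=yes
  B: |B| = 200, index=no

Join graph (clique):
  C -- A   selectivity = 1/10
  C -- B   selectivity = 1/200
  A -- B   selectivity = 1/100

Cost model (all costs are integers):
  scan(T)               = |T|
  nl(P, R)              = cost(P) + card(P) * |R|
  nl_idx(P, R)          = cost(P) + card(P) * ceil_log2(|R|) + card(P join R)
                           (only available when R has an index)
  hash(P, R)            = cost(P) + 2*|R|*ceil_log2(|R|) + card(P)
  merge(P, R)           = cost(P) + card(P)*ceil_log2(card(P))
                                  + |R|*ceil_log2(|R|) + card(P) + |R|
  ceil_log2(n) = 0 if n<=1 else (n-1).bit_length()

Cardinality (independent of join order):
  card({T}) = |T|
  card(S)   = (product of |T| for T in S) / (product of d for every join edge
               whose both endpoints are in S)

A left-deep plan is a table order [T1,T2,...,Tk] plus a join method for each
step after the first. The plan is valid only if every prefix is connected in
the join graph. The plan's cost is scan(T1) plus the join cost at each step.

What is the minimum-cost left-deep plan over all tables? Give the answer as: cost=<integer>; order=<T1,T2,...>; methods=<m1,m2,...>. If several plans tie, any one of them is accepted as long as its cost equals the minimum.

cost=8900; order=C,B,A; methods=hash,nl_idx

Selinger DP (subsets sized 1..n):
  {C}: scan cost=500, card=500
  {A}: scan cost=400, card=400
  {B}: scan cost=200, card=200
  {AC}: card=20000; try (A,hash)→8200, (C,merge)→9400, (A,merge)→9500, (C,hash)→9800, (A,nl_idx)→25000, (C,nl)→200400 …(+1); best=8200 via (A,hash)
  {BC}: card=500; try (B,hash)→4200, (C,merge)→7000, (B,merge)→7300, (C,hash)→9400, (C,nl)→100200, (B,nl)→100500; best=4200 via (B,hash)
  {AB}: card=800; try (A,nl_idx)→2800, (B,hash)→4000, (A,merge)→6000, (B,merge)→6200, (A,hash)→7600, (A,nl)→80200 …(+1); best=2800 via (A,nl_idx)
  {ABC}: card=200; try (A,nl_idx)→8900, (A,hash)→11900, (C,hash)→12600, (A,merge)→13200, (C,merge)→16600, (B,hash)→31400 …(+4); best=8900 via (A,nl_idx)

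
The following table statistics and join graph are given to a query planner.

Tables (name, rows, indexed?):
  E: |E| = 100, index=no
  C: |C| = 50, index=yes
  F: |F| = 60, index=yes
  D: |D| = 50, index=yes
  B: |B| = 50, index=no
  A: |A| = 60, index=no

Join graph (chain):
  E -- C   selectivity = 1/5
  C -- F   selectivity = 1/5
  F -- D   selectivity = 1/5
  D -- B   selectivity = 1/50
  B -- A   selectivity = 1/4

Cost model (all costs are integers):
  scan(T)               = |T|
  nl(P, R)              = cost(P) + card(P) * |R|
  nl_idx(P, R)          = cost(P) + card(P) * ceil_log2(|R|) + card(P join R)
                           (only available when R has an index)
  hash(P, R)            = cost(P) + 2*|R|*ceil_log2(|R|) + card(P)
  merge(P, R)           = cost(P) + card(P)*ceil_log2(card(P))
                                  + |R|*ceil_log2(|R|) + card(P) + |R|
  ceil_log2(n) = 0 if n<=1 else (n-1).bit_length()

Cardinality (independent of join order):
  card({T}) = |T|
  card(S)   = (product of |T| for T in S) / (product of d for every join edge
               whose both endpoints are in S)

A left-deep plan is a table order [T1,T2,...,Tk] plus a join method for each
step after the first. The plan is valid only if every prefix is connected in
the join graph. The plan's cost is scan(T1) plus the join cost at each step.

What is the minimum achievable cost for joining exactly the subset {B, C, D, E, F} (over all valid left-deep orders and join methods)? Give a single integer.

9770

Selinger DP over subsets of {B,C,D,E,F}:
  {E}: scan cost=100, card=100
  {C}: scan cost=50, card=50
  {F}: scan cost=60, card=60
  {D}: scan cost=50, card=50
  {B}: scan cost=50, card=50
  {CE}: card=1000; try (C,hash)→800, (E,merge)→1200, (C,merge)→1250, (E,hash)→1500, (C,nl_idx)→1700, (E,nl)→5050 …(+1); best=800 via (C,hash)
  {CF}: card=600; try (C,hash)→720, (F,hash)→820, (F,merge)→820, (C,merge)→830, (F,nl_idx)→950, (C,nl_idx)→1020 …(+2); best=720 via (C,hash)
  {DF}: card=600; try (D,hash)→720, (F,hash)→820, (F,merge)→820, (D,merge)→830, (F,nl_idx)→950, (D,nl_idx)→1020 …(+2); best=720 via (D,hash)
  {BD}: card=50; try (D,nl_idx)→400, (D,hash)→700, (B,hash)→700, (D,merge)→750, (B,merge)→750, (D,nl)→2550 …(+1); best=400 via (D,nl_idx)
  {CEF}: card=12000; try (F,hash)→2520, (E,hash)→2720, (E,merge)→8120, (F,merge)→12220, (F,nl_idx)→18800, (E,nl)→60720 …(+1); best=2520 via (F,hash)
  {CDF}: card=6000; try (D,hash)→1920, (C,hash)→1920, (D,merge)→7670, (C,merge)→7670, (D,nl_idx)→10320, (C,nl_idx)→10320 …(+2); best=1920 via (D,hash)
  {BDF}: card=600; try (F,hash)→1170, (F,merge)→1170, (F,nl_idx)→1300, (B,hash)→1920, (F,nl)→3400, (B,merge)→7670 …(+1); best=1170 via (F,hash)
  {CDEF}: card=120000; try (E,hash)→9320, (D,hash)→15120, (E,merge)→86720, (D,merge)→182870, (D,nl_idx)→194520, (E,nl)→601920 …(+1); best=9320 via (E,hash)
  {BCDF}: card=6000; try (C,hash)→2370, (C,merge)→8120, (B,hash)→8520, (C,nl_idx)→10770, (C,nl)→31170, (B,merge)→86270 …(+1); best=2370 via (C,hash)
  {BCDEF}: card=120000; try (E,hash)→9770, (E,merge)→87170, (B,hash)→129920, (E,nl)→602370, (B,merge)→2169670, (B,nl)→6009320; best=9770 via (E,hash)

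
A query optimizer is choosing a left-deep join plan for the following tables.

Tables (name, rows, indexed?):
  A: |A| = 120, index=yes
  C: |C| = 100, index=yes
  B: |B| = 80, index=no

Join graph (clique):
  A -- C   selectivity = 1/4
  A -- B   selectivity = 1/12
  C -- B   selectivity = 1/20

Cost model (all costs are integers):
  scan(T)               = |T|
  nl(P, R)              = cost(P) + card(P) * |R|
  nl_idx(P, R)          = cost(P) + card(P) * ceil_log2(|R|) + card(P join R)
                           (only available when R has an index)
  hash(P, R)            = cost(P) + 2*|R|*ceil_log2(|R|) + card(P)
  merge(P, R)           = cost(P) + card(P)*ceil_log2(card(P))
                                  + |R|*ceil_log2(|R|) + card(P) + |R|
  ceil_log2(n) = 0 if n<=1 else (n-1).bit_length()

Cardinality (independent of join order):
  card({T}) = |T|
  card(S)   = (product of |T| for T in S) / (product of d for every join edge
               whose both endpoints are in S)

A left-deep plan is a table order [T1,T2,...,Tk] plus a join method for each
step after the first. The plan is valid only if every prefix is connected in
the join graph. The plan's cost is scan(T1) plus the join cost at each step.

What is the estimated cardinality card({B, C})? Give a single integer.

400

Tables in S: B(80), C(100)
Edges inside S: C-B(d=20)
numerator = 80 * 100 = 8000
denominator = 20 = 20
card(S) = 8000 / 20 = 400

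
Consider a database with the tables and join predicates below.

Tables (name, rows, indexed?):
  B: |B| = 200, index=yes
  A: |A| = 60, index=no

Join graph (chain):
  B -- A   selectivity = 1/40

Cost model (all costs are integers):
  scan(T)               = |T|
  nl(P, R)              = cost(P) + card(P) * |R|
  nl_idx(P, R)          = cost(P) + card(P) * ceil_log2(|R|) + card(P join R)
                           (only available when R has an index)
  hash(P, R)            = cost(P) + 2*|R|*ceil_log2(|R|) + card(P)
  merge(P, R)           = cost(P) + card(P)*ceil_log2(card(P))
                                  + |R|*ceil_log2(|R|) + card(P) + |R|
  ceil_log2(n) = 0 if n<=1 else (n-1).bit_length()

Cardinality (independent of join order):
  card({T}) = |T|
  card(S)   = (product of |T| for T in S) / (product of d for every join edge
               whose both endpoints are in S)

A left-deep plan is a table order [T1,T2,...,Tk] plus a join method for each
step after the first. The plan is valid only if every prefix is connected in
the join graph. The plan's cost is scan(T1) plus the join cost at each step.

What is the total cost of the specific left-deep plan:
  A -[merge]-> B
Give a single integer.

2280

step 1: scan A: cost=60, card=60
step 2: join B via merge
    card(P join B) = 60*200/(40) = 300
    cost = 60 + 60*6 + 200*8 + 60 + 200 = 2280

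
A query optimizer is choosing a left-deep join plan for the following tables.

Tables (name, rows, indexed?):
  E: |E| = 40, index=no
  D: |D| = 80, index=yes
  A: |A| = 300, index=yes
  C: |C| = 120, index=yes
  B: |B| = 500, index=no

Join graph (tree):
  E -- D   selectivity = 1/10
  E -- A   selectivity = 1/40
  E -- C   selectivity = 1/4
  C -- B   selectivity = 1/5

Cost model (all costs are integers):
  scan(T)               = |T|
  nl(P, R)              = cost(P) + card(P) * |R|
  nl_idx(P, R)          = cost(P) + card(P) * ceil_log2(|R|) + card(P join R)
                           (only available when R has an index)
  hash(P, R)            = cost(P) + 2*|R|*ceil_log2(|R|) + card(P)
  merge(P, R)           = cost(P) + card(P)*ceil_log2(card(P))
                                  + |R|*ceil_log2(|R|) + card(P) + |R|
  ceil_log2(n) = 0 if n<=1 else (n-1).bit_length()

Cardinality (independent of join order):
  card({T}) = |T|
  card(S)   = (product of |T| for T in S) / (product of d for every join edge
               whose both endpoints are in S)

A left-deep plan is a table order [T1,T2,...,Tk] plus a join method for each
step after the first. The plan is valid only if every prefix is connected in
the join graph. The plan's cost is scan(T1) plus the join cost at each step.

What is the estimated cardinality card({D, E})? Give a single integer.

320

Tables in S: D(80), E(40)
Edges inside S: E-D(d=10)
numerator = 80 * 40 = 3200
denominator = 10 = 10
card(S) = 3200 / 10 = 320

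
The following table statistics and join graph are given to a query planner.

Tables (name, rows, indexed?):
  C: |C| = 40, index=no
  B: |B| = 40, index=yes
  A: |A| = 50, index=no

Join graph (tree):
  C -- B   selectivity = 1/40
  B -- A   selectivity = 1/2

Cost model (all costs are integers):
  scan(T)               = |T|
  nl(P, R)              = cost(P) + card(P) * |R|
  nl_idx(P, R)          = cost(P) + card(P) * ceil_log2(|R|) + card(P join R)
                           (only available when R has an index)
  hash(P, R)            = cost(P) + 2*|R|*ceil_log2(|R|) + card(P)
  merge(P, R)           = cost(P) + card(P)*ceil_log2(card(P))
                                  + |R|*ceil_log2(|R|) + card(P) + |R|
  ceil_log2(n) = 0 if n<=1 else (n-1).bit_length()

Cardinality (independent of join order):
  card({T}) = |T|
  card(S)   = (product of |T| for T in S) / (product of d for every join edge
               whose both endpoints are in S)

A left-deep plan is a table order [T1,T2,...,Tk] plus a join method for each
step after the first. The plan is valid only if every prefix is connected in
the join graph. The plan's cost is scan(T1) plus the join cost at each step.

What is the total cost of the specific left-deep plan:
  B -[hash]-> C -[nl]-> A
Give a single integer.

2560

step 1: scan B: cost=40, card=40
step 2: join C via hash
    card(P join C) = 40*40/(40) = 40
    cost = 40 + 2*40*6 + 40 = 560
step 3: join A via nl
    card(P join A) = 40*50/(2) = 1000
    cost = 560 + 40*50 = 2560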